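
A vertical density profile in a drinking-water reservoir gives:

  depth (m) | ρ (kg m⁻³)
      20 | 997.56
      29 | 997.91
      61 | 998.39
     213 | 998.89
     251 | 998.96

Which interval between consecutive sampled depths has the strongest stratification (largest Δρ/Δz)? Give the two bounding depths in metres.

20–29 m

Compute the density gradient over each adjacent pair:
  20–29 m: Δρ/Δz = 0.35/9 = 0.039 kg m⁻⁴
  29–61 m: Δρ/Δz = 0.48/32 = 0.015 kg m⁻⁴
  61–213 m: Δρ/Δz = 0.50/152 = 3.3 × 10⁻³ kg m⁻⁴
  213–251 m: Δρ/Δz = 0.07/38 = 1.8 × 10⁻³ kg m⁻⁴
The largest gradient is in the 20–29 m interval — the pycnocline.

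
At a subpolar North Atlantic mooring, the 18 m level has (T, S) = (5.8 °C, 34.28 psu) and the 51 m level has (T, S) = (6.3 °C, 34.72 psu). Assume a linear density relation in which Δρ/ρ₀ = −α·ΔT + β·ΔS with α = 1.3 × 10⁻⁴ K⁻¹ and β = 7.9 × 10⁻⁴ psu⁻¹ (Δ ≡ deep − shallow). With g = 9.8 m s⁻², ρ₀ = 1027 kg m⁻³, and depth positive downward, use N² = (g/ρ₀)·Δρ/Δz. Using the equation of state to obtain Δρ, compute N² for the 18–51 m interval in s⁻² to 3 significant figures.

8.39 × 10⁻⁵ s⁻²

ΔT = +0.5 K, ΔS = +0.44 psu (deep − shallow).
Δρ/ρ₀ = −αΔT + βΔS = -6.50 × 10⁻⁵ + 3.476 × 10⁻⁴ = 2.826 × 10⁻⁴, so Δρ ≈ 0.2902 kg m⁻³.
N² = (g/ρ₀)·Δρ/Δz = g·(Δρ/ρ₀)/Δz = 9.8 × 2.826 × 10⁻⁴ / 33 = 8.3924 × 10⁻⁵ s⁻² ≈ 8.39 × 10⁻⁵ s⁻².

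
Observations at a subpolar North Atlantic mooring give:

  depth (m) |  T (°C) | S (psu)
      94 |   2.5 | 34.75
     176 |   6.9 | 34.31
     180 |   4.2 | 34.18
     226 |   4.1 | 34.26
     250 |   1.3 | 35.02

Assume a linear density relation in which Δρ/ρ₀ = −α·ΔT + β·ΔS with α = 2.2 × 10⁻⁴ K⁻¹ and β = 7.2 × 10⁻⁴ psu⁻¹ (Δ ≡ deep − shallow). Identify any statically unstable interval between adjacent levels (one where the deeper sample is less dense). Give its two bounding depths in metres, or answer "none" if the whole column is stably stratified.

94–176 m

Evaluate Δρ/ρ₀ = −αΔT + βΔS across each adjacent pair:
  94–176 m: −αΔT+βΔS = −(2.2 × 10⁻⁴)(+4.4)+(7.2 × 10⁻⁴)(-0.44) = -1.3 × 10⁻³ → UNSTABLE
  176–180 m: −αΔT+βΔS = −(2.2 × 10⁻⁴)(-2.7)+(7.2 × 10⁻⁴)(-0.13) = 5.0 × 10⁻⁴ → stable
  180–226 m: −αΔT+βΔS = −(2.2 × 10⁻⁴)(-0.1)+(7.2 × 10⁻⁴)(+0.08) = 8.0 × 10⁻⁵ → stable
  226–250 m: −αΔT+βΔS = −(2.2 × 10⁻⁴)(-2.8)+(7.2 × 10⁻⁴)(+0.76) = 1.2 × 10⁻³ → stable
The 94–176 m interval has Δρ < 0: lighter water underlies denser water.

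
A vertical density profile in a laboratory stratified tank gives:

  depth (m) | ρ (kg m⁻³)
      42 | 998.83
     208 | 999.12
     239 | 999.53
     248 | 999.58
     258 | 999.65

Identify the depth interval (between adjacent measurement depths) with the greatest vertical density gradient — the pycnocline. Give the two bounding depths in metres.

208–239 m

Compute the density gradient over each adjacent pair:
  42–208 m: Δρ/Δz = 0.29/166 = 1.7 × 10⁻³ kg m⁻⁴
  208–239 m: Δρ/Δz = 0.41/31 = 0.013 kg m⁻⁴
  239–248 m: Δρ/Δz = 0.05/9 = 5.6 × 10⁻³ kg m⁻⁴
  248–258 m: Δρ/Δz = 0.07/10 = 7.0 × 10⁻³ kg m⁻⁴
The largest gradient is in the 208–239 m interval — the pycnocline.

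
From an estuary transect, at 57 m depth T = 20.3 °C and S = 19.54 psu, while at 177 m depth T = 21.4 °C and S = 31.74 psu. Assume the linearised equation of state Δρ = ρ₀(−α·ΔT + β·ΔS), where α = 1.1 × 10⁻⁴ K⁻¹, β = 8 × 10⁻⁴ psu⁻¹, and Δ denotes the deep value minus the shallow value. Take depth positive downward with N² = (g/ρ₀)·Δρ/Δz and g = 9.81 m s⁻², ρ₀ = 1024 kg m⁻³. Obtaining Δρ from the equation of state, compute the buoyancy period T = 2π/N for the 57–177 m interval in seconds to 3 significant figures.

224 s

ΔT = +1.1 K, ΔS = +12.20 psu (deep − shallow).
Δρ/ρ₀ = −αΔT + βΔS = -1.21 × 10⁻⁴ + 9.76 × 10⁻³ = 9.639 × 10⁻³, so Δρ ≈ 9.870 kg m⁻³.
N² = (g/ρ₀)·Δρ/Δz = g·(Δρ/ρ₀)/Δz = 9.81 × 9.639 × 10⁻³ / 120 = 7.8799 × 10⁻⁴ s⁻².
N = √(7.8799 × 10⁻⁴) = 0.028071 rad s⁻¹ → T = 2π/N = 223.83 s ≈ 224 s.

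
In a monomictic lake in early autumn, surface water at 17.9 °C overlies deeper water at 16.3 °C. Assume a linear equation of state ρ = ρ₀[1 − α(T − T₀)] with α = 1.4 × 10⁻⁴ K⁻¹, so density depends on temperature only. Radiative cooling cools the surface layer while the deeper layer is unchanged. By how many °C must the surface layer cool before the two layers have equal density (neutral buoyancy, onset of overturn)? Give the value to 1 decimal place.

1.6 °C

With temperature the only control, equal density requires T_surf′ = T_deep.
T_surf′ = 16.3 °C.
Cooling required: 17.9 − 16.3 = 1.6 °C.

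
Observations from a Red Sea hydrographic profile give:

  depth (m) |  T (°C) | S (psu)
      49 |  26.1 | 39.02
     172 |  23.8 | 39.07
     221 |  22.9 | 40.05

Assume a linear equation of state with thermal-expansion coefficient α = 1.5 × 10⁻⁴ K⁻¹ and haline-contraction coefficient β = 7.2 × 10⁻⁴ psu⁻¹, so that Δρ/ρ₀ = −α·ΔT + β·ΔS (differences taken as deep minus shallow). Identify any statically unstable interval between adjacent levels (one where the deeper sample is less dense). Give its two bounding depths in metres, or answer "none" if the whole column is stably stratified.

Evaluate Δρ/ρ₀ = −αΔT + βΔS across each adjacent pair:
  49–172 m: −αΔT+βΔS = −(1.5 × 10⁻⁴)(-2.3)+(7.2 × 10⁻⁴)(+0.05) = 3.8 × 10⁻⁴ → stable
  172–221 m: −αΔT+βΔS = −(1.5 × 10⁻⁴)(-0.9)+(7.2 × 10⁻⁴)(+0.98) = 8.4 × 10⁻⁴ → stable
Every interval has Δρ > 0: the column is stably stratified throughout.

none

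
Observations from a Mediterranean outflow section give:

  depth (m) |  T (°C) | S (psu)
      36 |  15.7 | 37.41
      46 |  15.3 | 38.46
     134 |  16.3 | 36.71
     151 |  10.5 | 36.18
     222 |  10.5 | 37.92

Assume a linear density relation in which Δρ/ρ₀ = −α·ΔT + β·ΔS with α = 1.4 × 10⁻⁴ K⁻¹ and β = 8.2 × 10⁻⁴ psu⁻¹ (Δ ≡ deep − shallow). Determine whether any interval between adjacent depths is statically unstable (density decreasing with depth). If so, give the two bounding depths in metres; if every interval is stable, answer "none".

46–134 m

Evaluate Δρ/ρ₀ = −αΔT + βΔS across each adjacent pair:
  36–46 m: −αΔT+βΔS = −(1.4 × 10⁻⁴)(-0.4)+(8.2 × 10⁻⁴)(+1.05) = 9.2 × 10⁻⁴ → stable
  46–134 m: −αΔT+βΔS = −(1.4 × 10⁻⁴)(+1.0)+(8.2 × 10⁻⁴)(-1.75) = -1.6 × 10⁻³ → UNSTABLE
  134–151 m: −αΔT+βΔS = −(1.4 × 10⁻⁴)(-5.8)+(8.2 × 10⁻⁴)(-0.53) = 3.8 × 10⁻⁴ → stable
  151–222 m: −αΔT+βΔS = −(1.4 × 10⁻⁴)(+0.0)+(8.2 × 10⁻⁴)(+1.74) = 1.4 × 10⁻³ → stable
The 46–134 m interval has Δρ < 0: lighter water underlies denser water.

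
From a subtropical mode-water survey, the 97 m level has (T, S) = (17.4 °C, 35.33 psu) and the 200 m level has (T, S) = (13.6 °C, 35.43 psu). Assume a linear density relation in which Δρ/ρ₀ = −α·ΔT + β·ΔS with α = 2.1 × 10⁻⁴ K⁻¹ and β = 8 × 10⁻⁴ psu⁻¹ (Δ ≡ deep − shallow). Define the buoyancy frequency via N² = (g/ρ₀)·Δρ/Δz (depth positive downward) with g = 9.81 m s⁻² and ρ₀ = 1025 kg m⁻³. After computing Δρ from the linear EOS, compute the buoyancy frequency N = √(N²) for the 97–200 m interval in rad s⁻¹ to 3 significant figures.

9.14 × 10⁻³ rad s⁻¹

ΔT = -3.8 K, ΔS = +0.10 psu (deep − shallow).
Δρ/ρ₀ = −αΔT + βΔS = 7.98 × 10⁻⁴ + 8.00 × 10⁻⁵ = 8.78 × 10⁻⁴, so Δρ ≈ 0.9000 kg m⁻³.
N² = (g/ρ₀)·Δρ/Δz = g·(Δρ/ρ₀)/Δz = 9.81 × 8.78 × 10⁻⁴ / 103 = 8.3623 × 10⁻⁵ s⁻².
N = √(8.3623 × 10⁻⁵) = 9.1446 × 10⁻³ rad s⁻¹ ≈ 9.14 × 10⁻³ rad s⁻¹.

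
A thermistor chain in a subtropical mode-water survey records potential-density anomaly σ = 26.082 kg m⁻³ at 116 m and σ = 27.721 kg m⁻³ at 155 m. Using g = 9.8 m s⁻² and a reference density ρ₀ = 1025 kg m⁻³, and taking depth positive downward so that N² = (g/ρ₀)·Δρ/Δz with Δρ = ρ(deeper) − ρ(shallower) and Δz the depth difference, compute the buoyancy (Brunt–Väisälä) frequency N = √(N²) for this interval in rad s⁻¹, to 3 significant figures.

Δρ = 1027.721 − 1026.082 = 1.639 kg m⁻³ over Δz = 155 − 116 = 39 m.
N² = (9.8/1025) × (1.639/39) = 4.0181 × 10⁻⁴ s⁻².
N = √(4.0181 × 10⁻⁴) = 0.020045 rad s⁻¹ ≈ 0.0200 rad s⁻¹.
Since Δρ > 0 the layer is stably stratified.

0.0200 rad s⁻¹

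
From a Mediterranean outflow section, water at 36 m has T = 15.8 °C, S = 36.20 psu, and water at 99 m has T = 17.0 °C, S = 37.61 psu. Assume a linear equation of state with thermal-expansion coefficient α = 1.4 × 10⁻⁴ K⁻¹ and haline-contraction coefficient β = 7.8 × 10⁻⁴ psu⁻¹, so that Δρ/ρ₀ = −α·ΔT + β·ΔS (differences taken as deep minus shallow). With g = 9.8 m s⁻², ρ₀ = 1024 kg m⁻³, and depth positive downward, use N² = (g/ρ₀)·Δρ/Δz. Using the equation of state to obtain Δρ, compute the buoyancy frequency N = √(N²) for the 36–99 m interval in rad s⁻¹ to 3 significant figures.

0.0120 rad s⁻¹

ΔT = +1.2 K, ΔS = +1.41 psu (deep − shallow).
Δρ/ρ₀ = −αΔT + βΔS = -1.68 × 10⁻⁴ + 1.0998 × 10⁻³ = 9.318 × 10⁻⁴, so Δρ ≈ 0.9542 kg m⁻³.
N² = (g/ρ₀)·Δρ/Δz = g·(Δρ/ρ₀)/Δz = 9.8 × 9.318 × 10⁻⁴ / 63 = 1.4495 × 10⁻⁴ s⁻².
N = √(1.4495 × 10⁻⁴) = 0.012040 rad s⁻¹ ≈ 0.0120 rad s⁻¹.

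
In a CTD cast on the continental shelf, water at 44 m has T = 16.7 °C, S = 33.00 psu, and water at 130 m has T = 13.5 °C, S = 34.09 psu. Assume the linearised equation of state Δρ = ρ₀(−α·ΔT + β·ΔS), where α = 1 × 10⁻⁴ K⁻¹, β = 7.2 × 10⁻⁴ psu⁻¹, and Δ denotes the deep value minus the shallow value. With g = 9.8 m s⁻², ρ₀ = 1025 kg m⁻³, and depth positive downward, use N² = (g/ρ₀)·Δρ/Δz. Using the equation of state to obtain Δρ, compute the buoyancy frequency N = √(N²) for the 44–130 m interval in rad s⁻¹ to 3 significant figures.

0.0112 rad s⁻¹

ΔT = -3.2 K, ΔS = +1.09 psu (deep − shallow).
Δρ/ρ₀ = −αΔT + βΔS = 3.20 × 10⁻⁴ + 7.848 × 10⁻⁴ = 1.1048 × 10⁻³, so Δρ ≈ 1.132 kg m⁻³.
N² = (g/ρ₀)·Δρ/Δz = g·(Δρ/ρ₀)/Δz = 9.8 × 1.1048 × 10⁻³ / 86 = 1.2590 × 10⁻⁴ s⁻².
N = √(1.2590 × 10⁻⁴) = 0.011221 rad s⁻¹ ≈ 0.0112 rad s⁻¹.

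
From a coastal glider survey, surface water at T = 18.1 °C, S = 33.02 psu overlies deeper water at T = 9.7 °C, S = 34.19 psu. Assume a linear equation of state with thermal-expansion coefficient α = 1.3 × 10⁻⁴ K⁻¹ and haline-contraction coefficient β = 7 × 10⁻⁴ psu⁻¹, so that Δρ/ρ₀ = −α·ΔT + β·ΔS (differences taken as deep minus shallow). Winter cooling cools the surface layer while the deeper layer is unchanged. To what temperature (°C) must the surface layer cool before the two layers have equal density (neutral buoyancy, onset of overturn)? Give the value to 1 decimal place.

Neutral buoyancy requires Δρ = 0, i.e. −α(T_deep − T_surf′) + β(S_deep − S_surf) = 0.
T_surf′ = T_deep − (β/α)·ΔS = 9.7 − (7 × 10⁻⁴/1.3 × 10⁻⁴)·(+1.17) = 3.400 °C.
Cooling required: 18.1 − (3.400) = 14.700 °C.

3.4 °C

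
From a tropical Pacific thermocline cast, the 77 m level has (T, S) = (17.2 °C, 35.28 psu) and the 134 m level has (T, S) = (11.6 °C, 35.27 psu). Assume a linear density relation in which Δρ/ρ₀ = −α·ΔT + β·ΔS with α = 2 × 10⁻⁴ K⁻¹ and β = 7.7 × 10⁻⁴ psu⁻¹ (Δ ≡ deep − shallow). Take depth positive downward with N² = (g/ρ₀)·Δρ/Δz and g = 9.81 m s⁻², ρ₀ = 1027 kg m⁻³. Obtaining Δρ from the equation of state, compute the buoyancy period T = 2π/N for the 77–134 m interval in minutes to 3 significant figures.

ΔT = -5.6 K, ΔS = -0.01 psu (deep − shallow).
Δρ/ρ₀ = −αΔT + βΔS = 1.12 × 10⁻³ − 7.70 × 10⁻⁶ = 1.1123 × 10⁻³, so Δρ ≈ 1.142 kg m⁻³.
N² = (g/ρ₀)·Δρ/Δz = g·(Δρ/ρ₀)/Δz = 9.81 × 1.1123 × 10⁻³ / 57 = 1.9143 × 10⁻⁴ s⁻².
N = √(1.9143 × 10⁻⁴) = 0.013836 rad s⁻¹ → T = 2π/N = 454.12 s = 7.5687 min ≈ 7.57 min.

7.57 min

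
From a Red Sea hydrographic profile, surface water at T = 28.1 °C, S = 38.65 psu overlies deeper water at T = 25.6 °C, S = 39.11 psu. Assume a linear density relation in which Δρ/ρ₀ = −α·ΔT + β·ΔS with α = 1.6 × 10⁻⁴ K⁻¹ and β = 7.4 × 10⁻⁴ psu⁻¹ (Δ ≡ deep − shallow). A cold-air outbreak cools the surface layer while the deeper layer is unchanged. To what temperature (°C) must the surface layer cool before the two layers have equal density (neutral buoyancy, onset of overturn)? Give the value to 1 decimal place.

Neutral buoyancy requires Δρ = 0, i.e. −α(T_deep − T_surf′) + β(S_deep − S_surf) = 0.
T_surf′ = T_deep − (β/α)·ΔS = 25.6 − (7.4 × 10⁻⁴/1.6 × 10⁻⁴)·(+0.46) = 23.473 °C.
Cooling required: 28.1 − (23.473) = 4.627 °C.

23.5 °C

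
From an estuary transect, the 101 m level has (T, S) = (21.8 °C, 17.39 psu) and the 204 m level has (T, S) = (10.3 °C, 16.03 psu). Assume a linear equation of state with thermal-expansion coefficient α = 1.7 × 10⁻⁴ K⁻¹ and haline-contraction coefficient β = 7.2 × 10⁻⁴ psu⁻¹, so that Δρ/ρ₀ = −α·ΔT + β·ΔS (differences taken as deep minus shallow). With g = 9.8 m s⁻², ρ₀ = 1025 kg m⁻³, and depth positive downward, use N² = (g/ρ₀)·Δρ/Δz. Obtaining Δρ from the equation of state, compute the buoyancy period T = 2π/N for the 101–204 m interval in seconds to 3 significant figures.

652 s

ΔT = -11.5 K, ΔS = -1.36 psu (deep − shallow).
Δρ/ρ₀ = −αΔT + βΔS = 1.955 × 10⁻³ − 9.792 × 10⁻⁴ = 9.758 × 10⁻⁴, so Δρ ≈ 1.000 kg m⁻³.
N² = (g/ρ₀)·Δρ/Δz = g·(Δρ/ρ₀)/Δz = 9.8 × 9.758 × 10⁻⁴ / 103 = 9.2843 × 10⁻⁵ s⁻².
N = √(9.2843 × 10⁻⁵) = 9.6355 × 10⁻³ rad s⁻¹ → T = 2π/N = 652.09 s ≈ 652 s.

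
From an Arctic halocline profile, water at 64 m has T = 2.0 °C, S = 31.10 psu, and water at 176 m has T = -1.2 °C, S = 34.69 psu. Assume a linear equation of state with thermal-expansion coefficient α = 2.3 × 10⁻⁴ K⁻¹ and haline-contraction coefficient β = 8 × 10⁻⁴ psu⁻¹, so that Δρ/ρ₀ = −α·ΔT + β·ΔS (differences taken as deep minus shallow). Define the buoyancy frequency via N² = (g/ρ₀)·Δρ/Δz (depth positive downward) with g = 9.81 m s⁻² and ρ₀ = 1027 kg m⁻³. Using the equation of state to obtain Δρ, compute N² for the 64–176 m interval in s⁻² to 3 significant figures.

3.16 × 10⁻⁴ s⁻²

ΔT = -3.2 K, ΔS = +3.59 psu (deep − shallow).
Δρ/ρ₀ = −αΔT + βΔS = 7.36 × 10⁻⁴ + 2.872 × 10⁻³ = 3.608 × 10⁻³, so Δρ ≈ 3.705 kg m⁻³.
N² = (g/ρ₀)·Δρ/Δz = g·(Δρ/ρ₀)/Δz = 9.81 × 3.608 × 10⁻³ / 112 = 3.1602 × 10⁻⁴ s⁻² ≈ 3.16 × 10⁻⁴ s⁻².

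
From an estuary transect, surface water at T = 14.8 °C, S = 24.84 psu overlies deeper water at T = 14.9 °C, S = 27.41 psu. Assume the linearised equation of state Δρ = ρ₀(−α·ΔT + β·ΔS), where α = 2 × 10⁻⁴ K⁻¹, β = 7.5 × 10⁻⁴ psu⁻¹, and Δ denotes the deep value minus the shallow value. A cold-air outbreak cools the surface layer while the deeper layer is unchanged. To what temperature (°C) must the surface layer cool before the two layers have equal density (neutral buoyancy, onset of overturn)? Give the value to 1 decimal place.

Neutral buoyancy requires Δρ = 0, i.e. −α(T_deep − T_surf′) + β(S_deep − S_surf) = 0.
T_surf′ = T_deep − (β/α)·ΔS = 14.9 − (7.5 × 10⁻⁴/2 × 10⁻⁴)·(+2.57) = 5.263 °C.
Cooling required: 14.8 − (5.263) = 9.537 °C.

5.3 °C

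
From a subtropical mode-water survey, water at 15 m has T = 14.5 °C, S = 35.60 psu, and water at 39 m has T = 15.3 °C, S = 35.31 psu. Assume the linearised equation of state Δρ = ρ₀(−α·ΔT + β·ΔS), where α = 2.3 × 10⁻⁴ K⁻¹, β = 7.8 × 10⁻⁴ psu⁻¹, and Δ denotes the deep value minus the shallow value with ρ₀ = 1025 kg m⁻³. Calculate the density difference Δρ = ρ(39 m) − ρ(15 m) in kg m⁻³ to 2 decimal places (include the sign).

-0.42 kg m⁻³

ΔT = +0.8 K, ΔS = -0.29 psu (deep − shallow).
Δρ/ρ₀ = −(2.3 × 10⁻⁴)(+0.8) + (7.8 × 10⁻⁴)(-0.29) = -4.102 × 10⁻⁴.
Δρ = 1025 × (-4.102 × 10⁻⁴) = -0.42 kg m⁻³.
Negative Δρ: lighter below, statically unstable.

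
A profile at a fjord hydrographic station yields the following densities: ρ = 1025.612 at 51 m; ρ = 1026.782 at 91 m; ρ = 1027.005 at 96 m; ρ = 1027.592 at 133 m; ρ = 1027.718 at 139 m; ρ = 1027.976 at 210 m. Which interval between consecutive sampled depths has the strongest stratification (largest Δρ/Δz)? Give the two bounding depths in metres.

Compute the density gradient over each adjacent pair:
  51–91 m: Δρ/Δz = 1.170/40 = 0.029 kg m⁻⁴
  91–96 m: Δρ/Δz = 0.223/5 = 0.045 kg m⁻⁴
  96–133 m: Δρ/Δz = 0.587/37 = 0.016 kg m⁻⁴
  133–139 m: Δρ/Δz = 0.126/6 = 0.021 kg m⁻⁴
  139–210 m: Δρ/Δz = 0.258/71 = 3.6 × 10⁻³ kg m⁻⁴
The largest gradient is in the 91–96 m interval — the pycnocline.

91–96 m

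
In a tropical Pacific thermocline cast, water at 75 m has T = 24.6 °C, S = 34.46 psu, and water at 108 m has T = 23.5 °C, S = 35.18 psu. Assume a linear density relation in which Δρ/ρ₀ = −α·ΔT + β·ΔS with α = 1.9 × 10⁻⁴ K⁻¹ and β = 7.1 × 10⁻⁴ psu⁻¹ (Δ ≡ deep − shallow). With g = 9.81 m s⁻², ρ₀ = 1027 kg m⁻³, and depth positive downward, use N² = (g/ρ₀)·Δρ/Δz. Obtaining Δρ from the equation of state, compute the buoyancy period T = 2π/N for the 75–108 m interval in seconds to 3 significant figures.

429 s

ΔT = -1.1 K, ΔS = +0.72 psu (deep − shallow).
Δρ/ρ₀ = −αΔT + βΔS = 2.09 × 10⁻⁴ + 5.112 × 10⁻⁴ = 7.202 × 10⁻⁴, so Δρ ≈ 0.7396 kg m⁻³.
N² = (g/ρ₀)·Δρ/Δz = g·(Δρ/ρ₀)/Δz = 9.81 × 7.202 × 10⁻⁴ / 33 = 2.1410 × 10⁻⁴ s⁻².
N = √(2.1410 × 10⁻⁴) = 0.014632 rad s⁻¹ → T = 2π/N = 429.41 s ≈ 429 s.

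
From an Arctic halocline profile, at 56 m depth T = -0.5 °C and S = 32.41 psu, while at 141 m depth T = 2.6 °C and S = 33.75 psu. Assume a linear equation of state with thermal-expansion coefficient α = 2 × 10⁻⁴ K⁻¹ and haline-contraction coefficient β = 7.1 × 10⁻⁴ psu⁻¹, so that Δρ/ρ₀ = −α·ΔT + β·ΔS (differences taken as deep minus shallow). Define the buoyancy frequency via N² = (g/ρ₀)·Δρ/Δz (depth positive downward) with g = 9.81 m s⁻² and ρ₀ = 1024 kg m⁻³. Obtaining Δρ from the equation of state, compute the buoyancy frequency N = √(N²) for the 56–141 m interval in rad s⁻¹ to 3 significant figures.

6.18 × 10⁻³ rad s⁻¹

ΔT = +3.1 K, ΔS = +1.34 psu (deep − shallow).
Δρ/ρ₀ = −αΔT + βΔS = -6.20 × 10⁻⁴ + 9.514 × 10⁻⁴ = 3.314 × 10⁻⁴, so Δρ ≈ 0.3394 kg m⁻³.
N² = (g/ρ₀)·Δρ/Δz = g·(Δρ/ρ₀)/Δz = 9.81 × 3.314 × 10⁻⁴ / 85 = 3.8247 × 10⁻⁵ s⁻².
N = √(3.8247 × 10⁻⁵) = 6.1844 × 10⁻³ rad s⁻¹ ≈ 6.18 × 10⁻³ rad s⁻¹.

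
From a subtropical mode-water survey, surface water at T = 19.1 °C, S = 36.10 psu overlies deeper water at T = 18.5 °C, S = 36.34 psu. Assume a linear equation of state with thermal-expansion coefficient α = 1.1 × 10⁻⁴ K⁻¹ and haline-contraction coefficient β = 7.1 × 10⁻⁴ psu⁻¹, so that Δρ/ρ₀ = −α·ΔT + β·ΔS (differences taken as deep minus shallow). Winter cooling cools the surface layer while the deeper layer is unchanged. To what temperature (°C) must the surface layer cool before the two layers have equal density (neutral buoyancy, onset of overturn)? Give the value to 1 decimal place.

Neutral buoyancy requires Δρ = 0, i.e. −α(T_deep − T_surf′) + β(S_deep − S_surf) = 0.
T_surf′ = T_deep − (β/α)·ΔS = 18.5 − (7.1 × 10⁻⁴/1.1 × 10⁻⁴)·(+0.24) = 16.951 °C.
Cooling required: 19.1 − (16.951) = 2.149 °C.

17.0 °C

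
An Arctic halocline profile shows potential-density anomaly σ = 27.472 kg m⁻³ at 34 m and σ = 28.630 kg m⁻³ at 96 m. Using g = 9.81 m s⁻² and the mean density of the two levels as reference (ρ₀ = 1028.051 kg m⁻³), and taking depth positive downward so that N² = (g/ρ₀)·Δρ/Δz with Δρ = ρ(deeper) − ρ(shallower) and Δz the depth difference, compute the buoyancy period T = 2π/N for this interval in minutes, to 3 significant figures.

7.84 min

Δρ = 1028.630 − 1027.472 = 1.158 kg m⁻³ over Δz = 96 − 34 = 62 m.
N² = (9.81/1028.051) × (1.158/62) = 1.7823 × 10⁻⁴ s⁻².
N = √(1.7823 × 10⁻⁴) = 0.013350 rad s⁻¹, so T = 2π/N = 470.65 s = 7.8442 min ≈ 7.84 min.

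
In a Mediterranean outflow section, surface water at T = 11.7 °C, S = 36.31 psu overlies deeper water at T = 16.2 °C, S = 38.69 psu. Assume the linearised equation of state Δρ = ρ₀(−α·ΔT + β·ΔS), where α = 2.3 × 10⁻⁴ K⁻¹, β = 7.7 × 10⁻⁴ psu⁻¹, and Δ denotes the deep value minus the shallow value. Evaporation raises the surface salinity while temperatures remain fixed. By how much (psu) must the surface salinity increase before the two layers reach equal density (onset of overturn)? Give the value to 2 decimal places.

Neutral buoyancy requires −α(T_deep − T_surf) + β(S_deep − S_surf′) = 0.
S_surf′ = S_deep − (α/β)·ΔT = 38.69 − (2.3 × 10⁻⁴/7.7 × 10⁻⁴)·(+4.5) = 37.3458 psu.
Increase required: 37.3458 − 36.31 = 1.0358 psu.

1.04 psu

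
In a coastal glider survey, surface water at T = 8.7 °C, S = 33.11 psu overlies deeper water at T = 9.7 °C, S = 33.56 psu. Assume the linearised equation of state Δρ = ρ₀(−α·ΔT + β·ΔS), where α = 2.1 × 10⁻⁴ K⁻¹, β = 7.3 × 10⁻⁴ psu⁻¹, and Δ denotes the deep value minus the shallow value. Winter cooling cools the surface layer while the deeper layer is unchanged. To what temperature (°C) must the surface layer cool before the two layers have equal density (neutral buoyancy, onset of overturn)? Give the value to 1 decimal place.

8.1 °C

Neutral buoyancy requires Δρ = 0, i.e. −α(T_deep − T_surf′) + β(S_deep − S_surf) = 0.
T_surf′ = T_deep − (β/α)·ΔS = 9.7 − (7.3 × 10⁻⁴/2.1 × 10⁻⁴)·(+0.45) = 8.136 °C.
Cooling required: 8.7 − (8.136) = 0.564 °C.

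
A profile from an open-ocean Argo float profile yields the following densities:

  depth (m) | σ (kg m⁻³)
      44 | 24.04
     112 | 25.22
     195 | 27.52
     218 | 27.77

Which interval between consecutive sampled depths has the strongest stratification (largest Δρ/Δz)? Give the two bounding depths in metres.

Compute the density gradient over each adjacent pair:
  44–112 m: Δρ/Δz = 1.18/68 = 0.017 kg m⁻⁴
  112–195 m: Δρ/Δz = 2.30/83 = 0.028 kg m⁻⁴
  195–218 m: Δρ/Δz = 0.25/23 = 0.011 kg m⁻⁴
The largest gradient is in the 112–195 m interval — the pycnocline.

112–195 m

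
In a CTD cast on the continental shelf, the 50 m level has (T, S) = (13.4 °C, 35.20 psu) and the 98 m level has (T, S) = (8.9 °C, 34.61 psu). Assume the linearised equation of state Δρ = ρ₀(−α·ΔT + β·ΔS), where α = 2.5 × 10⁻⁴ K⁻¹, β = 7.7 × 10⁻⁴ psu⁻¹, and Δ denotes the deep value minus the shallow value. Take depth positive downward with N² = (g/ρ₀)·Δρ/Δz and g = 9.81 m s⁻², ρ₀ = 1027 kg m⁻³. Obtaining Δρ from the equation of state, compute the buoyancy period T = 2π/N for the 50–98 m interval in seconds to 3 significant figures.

ΔT = -4.5 K, ΔS = -0.59 psu (deep − shallow).
Δρ/ρ₀ = −αΔT + βΔS = 1.125 × 10⁻³ − 4.543 × 10⁻⁴ = 6.707 × 10⁻⁴, so Δρ ≈ 0.6888 kg m⁻³.
N² = (g/ρ₀)·Δρ/Δz = g·(Δρ/ρ₀)/Δz = 9.81 × 6.707 × 10⁻⁴ / 48 = 1.3707 × 10⁻⁴ s⁻².
N = √(1.3707 × 10⁻⁴) = 0.011708 rad s⁻¹ → T = 2π/N = 536.66 s ≈ 537 s.

537 s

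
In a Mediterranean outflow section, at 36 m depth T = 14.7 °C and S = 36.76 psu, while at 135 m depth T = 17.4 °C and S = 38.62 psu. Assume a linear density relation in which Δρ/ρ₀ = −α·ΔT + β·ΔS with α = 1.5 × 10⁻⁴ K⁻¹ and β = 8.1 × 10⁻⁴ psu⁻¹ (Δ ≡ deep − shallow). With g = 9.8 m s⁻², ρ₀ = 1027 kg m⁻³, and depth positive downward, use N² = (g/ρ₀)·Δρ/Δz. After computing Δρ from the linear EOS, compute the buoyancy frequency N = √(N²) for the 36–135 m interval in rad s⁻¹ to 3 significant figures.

ΔT = +2.7 K, ΔS = +1.86 psu (deep − shallow).
Δρ/ρ₀ = −αΔT + βΔS = -4.05 × 10⁻⁴ + 1.5066 × 10⁻³ = 1.1016 × 10⁻³, so Δρ ≈ 1.131 kg m⁻³.
N² = (g/ρ₀)·Δρ/Δz = g·(Δρ/ρ₀)/Δz = 9.8 × 1.1016 × 10⁻³ / 99 = 1.0905 × 10⁻⁴ s⁻².
N = √(1.0905 × 10⁻⁴) = 0.010443 rad s⁻¹ ≈ 0.0104 rad s⁻¹.

0.0104 rad s⁻¹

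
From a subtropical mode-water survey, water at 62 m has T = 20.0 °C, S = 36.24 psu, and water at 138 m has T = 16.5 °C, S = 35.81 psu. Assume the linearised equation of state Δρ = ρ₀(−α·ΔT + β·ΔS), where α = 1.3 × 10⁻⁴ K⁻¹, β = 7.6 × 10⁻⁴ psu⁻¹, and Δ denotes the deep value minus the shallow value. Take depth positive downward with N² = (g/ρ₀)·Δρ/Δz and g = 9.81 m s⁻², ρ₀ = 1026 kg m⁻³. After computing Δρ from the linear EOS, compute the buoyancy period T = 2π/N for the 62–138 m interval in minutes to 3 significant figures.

ΔT = -3.5 K, ΔS = -0.43 psu (deep − shallow).
Δρ/ρ₀ = −αΔT + βΔS = 4.55 × 10⁻⁴ − 3.268 × 10⁻⁴ = 1.282 × 10⁻⁴, so Δρ ≈ 0.1315 kg m⁻³.
N² = (g/ρ₀)·Δρ/Δz = g·(Δρ/ρ₀)/Δz = 9.81 × 1.282 × 10⁻⁴ / 76 = 1.6548 × 10⁻⁵ s⁻².
N = √(1.6548 × 10⁻⁵) = 4.0679 × 10⁻³ rad s⁻¹ → T = 2π/N = 1.5446 × 10³ s = 25.743 min ≈ 25.7 min.

25.7 min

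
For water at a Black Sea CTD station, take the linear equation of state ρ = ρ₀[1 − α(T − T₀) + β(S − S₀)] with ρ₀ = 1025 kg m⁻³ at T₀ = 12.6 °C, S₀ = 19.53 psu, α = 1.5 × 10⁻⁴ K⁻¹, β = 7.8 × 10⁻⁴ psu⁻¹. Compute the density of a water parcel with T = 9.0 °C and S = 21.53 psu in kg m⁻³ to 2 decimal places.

T − T₀ = -3.6 K, S − S₀ = +2.00 psu.
Bracket = 1 − α·(-3.6) + β·(+2.00) = 1 + (2.10 × 10⁻³) = 1.0021000.
ρ = 1025 × 1.0021000 = 1027.15 kg m⁻³.

1027.15 kg m⁻³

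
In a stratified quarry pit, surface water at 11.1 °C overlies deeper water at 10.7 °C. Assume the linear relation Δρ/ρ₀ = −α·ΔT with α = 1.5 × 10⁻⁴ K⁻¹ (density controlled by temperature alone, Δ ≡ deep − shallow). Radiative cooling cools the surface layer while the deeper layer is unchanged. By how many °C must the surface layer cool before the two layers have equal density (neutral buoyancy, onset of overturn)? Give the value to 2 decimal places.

0.40 °C

With temperature the only control, equal density requires T_surf′ = T_deep.
T_surf′ = 10.7 °C.
Cooling required: 11.1 − 10.7 = 0.40 °C.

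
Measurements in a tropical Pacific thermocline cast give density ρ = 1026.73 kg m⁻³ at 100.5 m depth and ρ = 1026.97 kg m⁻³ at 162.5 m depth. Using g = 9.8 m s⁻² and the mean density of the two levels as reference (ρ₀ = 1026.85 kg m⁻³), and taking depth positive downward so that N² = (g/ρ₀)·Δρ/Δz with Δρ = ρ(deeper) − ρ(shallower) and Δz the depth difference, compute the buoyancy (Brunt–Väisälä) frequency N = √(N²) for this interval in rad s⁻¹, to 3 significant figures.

6.08 × 10⁻³ rad s⁻¹

Δρ = 1026.97 − 1026.73 = 0.24 kg m⁻³ over Δz = 162.5 − 100.5 = 62 m.
N² = (9.8/1026.85) × (0.24/62) = 3.6944 × 10⁻⁵ s⁻².
N = √(3.6944 × 10⁻⁵) = 6.0782 × 10⁻³ rad s⁻¹ ≈ 6.08 × 10⁻³ rad s⁻¹.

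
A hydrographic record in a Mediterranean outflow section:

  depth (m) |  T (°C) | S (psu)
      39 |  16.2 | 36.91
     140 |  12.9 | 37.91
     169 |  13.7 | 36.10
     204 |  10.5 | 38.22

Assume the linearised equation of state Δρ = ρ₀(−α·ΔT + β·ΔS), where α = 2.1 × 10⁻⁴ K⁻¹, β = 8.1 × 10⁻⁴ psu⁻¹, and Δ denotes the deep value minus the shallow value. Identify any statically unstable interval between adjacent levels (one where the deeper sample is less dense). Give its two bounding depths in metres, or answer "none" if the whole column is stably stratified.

Evaluate Δρ/ρ₀ = −αΔT + βΔS across each adjacent pair:
  39–140 m: −αΔT+βΔS = −(2.1 × 10⁻⁴)(-3.3)+(8.1 × 10⁻⁴)(+1.00) = 1.5 × 10⁻³ → stable
  140–169 m: −αΔT+βΔS = −(2.1 × 10⁻⁴)(+0.8)+(8.1 × 10⁻⁴)(-1.81) = -1.6 × 10⁻³ → UNSTABLE
  169–204 m: −αΔT+βΔS = −(2.1 × 10⁻⁴)(-3.2)+(8.1 × 10⁻⁴)(+2.12) = 2.4 × 10⁻³ → stable
The 140–169 m interval has Δρ < 0: lighter water underlies denser water.

140–169 m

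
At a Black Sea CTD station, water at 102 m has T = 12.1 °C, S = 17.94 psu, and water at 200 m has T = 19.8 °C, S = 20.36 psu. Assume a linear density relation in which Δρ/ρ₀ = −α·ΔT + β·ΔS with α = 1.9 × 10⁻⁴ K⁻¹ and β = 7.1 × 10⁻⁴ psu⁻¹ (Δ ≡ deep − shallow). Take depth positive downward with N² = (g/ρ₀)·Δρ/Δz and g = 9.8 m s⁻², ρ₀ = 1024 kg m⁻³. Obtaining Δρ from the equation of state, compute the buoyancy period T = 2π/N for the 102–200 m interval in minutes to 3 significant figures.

20.7 min

ΔT = +7.7 K, ΔS = +2.42 psu (deep − shallow).
Δρ/ρ₀ = −αΔT + βΔS = -1.463 × 10⁻³ + 1.7182 × 10⁻³ = 2.552 × 10⁻⁴, so Δρ ≈ 0.2613 kg m⁻³.
N² = (g/ρ₀)·Δρ/Δz = g·(Δρ/ρ₀)/Δz = 9.8 × 2.552 × 10⁻⁴ / 98 = 2.5520 × 10⁻⁵ s⁻².
N = √(2.5520 × 10⁻⁵) = 5.0517 × 10⁻³ rad s⁻¹ → T = 2π/N = 1.2438 × 10³ s = 20.730 min ≈ 20.7 min.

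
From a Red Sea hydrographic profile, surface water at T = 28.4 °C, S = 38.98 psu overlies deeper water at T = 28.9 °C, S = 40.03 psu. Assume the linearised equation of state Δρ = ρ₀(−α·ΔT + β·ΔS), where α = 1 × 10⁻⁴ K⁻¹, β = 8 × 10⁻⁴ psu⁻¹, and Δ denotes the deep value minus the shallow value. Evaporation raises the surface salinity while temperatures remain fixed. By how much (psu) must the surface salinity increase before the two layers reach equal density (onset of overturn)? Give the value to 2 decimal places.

Neutral buoyancy requires −α(T_deep − T_surf) + β(S_deep − S_surf′) = 0.
S_surf′ = S_deep − (α/β)·ΔT = 40.03 − (1 × 10⁻⁴/8 × 10⁻⁴)·(+0.5) = 39.9675 psu.
Increase required: 39.9675 − 38.98 = 0.9875 psu.

0.99 psu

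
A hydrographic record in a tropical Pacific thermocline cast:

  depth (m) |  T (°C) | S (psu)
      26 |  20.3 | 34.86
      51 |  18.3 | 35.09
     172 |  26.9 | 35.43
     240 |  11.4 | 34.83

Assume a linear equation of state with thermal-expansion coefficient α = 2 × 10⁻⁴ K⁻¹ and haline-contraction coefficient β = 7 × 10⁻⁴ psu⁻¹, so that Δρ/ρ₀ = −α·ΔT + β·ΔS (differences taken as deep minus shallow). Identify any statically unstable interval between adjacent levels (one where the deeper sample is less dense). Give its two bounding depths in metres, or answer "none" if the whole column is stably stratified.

Evaluate Δρ/ρ₀ = −αΔT + βΔS across each adjacent pair:
  26–51 m: −αΔT+βΔS = −(2 × 10⁻⁴)(-2.0)+(7 × 10⁻⁴)(+0.23) = 5.6 × 10⁻⁴ → stable
  51–172 m: −αΔT+βΔS = −(2 × 10⁻⁴)(+8.6)+(7 × 10⁻⁴)(+0.34) = -1.5 × 10⁻³ → UNSTABLE
  172–240 m: −αΔT+βΔS = −(2 × 10⁻⁴)(-15.5)+(7 × 10⁻⁴)(-0.60) = 2.7 × 10⁻³ → stable
The 51–172 m interval has Δρ < 0: lighter water underlies denser water.

51–172 m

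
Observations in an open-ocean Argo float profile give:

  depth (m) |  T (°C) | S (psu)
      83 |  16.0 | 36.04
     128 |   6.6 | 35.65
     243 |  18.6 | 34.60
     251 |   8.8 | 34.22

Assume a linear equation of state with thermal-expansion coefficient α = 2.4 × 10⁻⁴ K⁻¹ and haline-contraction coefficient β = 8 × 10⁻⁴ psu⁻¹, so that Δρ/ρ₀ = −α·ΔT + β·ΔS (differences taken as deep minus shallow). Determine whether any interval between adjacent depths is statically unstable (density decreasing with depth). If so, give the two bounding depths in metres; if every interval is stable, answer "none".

Evaluate Δρ/ρ₀ = −αΔT + βΔS across each adjacent pair:
  83–128 m: −αΔT+βΔS = −(2.4 × 10⁻⁴)(-9.4)+(8 × 10⁻⁴)(-0.39) = 1.9 × 10⁻³ → stable
  128–243 m: −αΔT+βΔS = −(2.4 × 10⁻⁴)(+12.0)+(8 × 10⁻⁴)(-1.05) = -3.7 × 10⁻³ → UNSTABLE
  243–251 m: −αΔT+βΔS = −(2.4 × 10⁻⁴)(-9.8)+(8 × 10⁻⁴)(-0.38) = 2.0 × 10⁻³ → stable
The 128–243 m interval has Δρ < 0: lighter water underlies denser water.

128–243 m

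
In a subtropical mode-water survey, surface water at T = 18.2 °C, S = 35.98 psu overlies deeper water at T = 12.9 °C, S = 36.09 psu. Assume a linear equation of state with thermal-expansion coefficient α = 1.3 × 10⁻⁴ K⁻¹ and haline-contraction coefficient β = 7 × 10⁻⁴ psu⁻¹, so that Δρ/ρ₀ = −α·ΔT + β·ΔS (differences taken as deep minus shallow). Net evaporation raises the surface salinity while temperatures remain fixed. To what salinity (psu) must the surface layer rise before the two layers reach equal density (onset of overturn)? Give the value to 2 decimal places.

Neutral buoyancy requires −α(T_deep − T_surf) + β(S_deep − S_surf′) = 0.
S_surf′ = S_deep − (α/β)·ΔT = 36.09 − (1.3 × 10⁻⁴/7 × 10⁻⁴)·(-5.3) = 37.0743 psu.
Increase required: 37.0743 − 35.98 = 1.0943 psu.

37.07 psu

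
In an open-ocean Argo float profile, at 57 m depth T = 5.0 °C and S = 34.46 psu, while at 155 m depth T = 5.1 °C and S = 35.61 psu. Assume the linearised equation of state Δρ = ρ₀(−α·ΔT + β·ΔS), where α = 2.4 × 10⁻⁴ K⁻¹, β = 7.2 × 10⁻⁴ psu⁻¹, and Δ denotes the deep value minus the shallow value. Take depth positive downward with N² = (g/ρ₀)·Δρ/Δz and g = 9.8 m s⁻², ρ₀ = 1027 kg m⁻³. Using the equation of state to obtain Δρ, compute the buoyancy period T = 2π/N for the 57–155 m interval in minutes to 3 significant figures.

ΔT = +0.1 K, ΔS = +1.15 psu (deep − shallow).
Δρ/ρ₀ = −αΔT + βΔS = -2.40 × 10⁻⁵ + 8.28 × 10⁻⁴ = 8.04 × 10⁻⁴, so Δρ ≈ 0.8257 kg m⁻³.
N² = (g/ρ₀)·Δρ/Δz = g·(Δρ/ρ₀)/Δz = 9.8 × 8.04 × 10⁻⁴ / 98 = 8.0400 × 10⁻⁵ s⁻².
N = √(8.0400 × 10⁻⁵) = 8.9666 × 10⁻³ rad s⁻¹ → T = 2π/N = 700.73 s = 11.679 min ≈ 11.7 min.

11.7 min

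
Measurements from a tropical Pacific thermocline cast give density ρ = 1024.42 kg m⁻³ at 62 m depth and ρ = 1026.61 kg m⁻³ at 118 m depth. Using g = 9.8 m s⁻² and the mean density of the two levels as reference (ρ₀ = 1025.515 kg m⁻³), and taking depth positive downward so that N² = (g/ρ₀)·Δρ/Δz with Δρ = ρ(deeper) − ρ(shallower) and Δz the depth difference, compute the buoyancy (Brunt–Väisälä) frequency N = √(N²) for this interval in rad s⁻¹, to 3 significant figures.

0.0193 rad s⁻¹

Δρ = 1026.61 − 1024.42 = 2.19 kg m⁻³ over Δz = 118 − 62 = 56 m.
N² = (9.8/1025.515) × (2.19/56) = 3.7371 × 10⁻⁴ s⁻².
N = √(3.7371 × 10⁻⁴) = 0.019332 rad s⁻¹ ≈ 0.0193 rad s⁻¹.
A positive N² confirms static stability across the interval.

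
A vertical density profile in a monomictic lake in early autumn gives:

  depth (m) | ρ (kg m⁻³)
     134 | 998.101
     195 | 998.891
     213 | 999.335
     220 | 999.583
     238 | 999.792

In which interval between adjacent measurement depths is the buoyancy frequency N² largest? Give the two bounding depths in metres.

213–220 m

Compute the density gradient over each adjacent pair:
  134–195 m: Δρ/Δz = 0.790/61 = 0.013 kg m⁻⁴
  195–213 m: Δρ/Δz = 0.444/18 = 0.025 kg m⁻⁴
  213–220 m: Δρ/Δz = 0.248/7 = 0.035 kg m⁻⁴
  220–238 m: Δρ/Δz = 0.209/18 = 0.012 kg m⁻⁴
The largest gradient is in the 213–220 m interval — the pycnocline.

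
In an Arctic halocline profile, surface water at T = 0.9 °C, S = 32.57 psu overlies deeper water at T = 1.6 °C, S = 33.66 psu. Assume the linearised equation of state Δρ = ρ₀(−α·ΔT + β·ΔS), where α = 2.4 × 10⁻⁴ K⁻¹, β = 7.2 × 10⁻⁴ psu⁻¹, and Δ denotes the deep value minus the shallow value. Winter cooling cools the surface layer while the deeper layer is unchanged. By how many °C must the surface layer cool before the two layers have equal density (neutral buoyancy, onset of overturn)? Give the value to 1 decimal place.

Neutral buoyancy requires Δρ = 0, i.e. −α(T_deep − T_surf′) + β(S_deep − S_surf) = 0.
T_surf′ = T_deep − (β/α)·ΔS = 1.6 − (7.2 × 10⁻⁴/2.4 × 10⁻⁴)·(+1.09) = -1.670 °C.
Cooling required: 0.9 − (-1.670) = 2.570 °C.

2.6 °C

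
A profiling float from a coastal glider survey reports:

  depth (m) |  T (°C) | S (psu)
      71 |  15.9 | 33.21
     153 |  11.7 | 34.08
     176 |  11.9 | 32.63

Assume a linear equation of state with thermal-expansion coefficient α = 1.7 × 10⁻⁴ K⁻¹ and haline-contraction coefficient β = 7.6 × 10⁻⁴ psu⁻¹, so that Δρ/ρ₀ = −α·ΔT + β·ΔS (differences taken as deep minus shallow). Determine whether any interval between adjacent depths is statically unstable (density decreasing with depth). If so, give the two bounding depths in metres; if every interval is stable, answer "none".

Evaluate Δρ/ρ₀ = −αΔT + βΔS across each adjacent pair:
  71–153 m: −αΔT+βΔS = −(1.7 × 10⁻⁴)(-4.2)+(7.6 × 10⁻⁴)(+0.87) = 1.4 × 10⁻³ → stable
  153–176 m: −αΔT+βΔS = −(1.7 × 10⁻⁴)(+0.2)+(7.6 × 10⁻⁴)(-1.45) = -1.1 × 10⁻³ → UNSTABLE
The 153–176 m interval has Δρ < 0: lighter water underlies denser water.

153–176 m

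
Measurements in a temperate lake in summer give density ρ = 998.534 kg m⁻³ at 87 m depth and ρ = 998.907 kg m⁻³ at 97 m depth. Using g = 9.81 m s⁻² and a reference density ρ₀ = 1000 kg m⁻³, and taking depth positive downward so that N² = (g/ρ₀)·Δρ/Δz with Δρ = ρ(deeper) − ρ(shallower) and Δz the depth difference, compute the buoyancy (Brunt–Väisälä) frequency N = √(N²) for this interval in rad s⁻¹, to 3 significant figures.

Δρ = 998.907 − 998.534 = 0.373 kg m⁻³ over Δz = 97 − 87 = 10 m.
N² = (9.81/1000) × (0.373/10) = 3.6591 × 10⁻⁴ s⁻².
N = √(3.6591 × 10⁻⁴) = 0.019129 rad s⁻¹ ≈ 0.0191 rad s⁻¹.

0.0191 rad s⁻¹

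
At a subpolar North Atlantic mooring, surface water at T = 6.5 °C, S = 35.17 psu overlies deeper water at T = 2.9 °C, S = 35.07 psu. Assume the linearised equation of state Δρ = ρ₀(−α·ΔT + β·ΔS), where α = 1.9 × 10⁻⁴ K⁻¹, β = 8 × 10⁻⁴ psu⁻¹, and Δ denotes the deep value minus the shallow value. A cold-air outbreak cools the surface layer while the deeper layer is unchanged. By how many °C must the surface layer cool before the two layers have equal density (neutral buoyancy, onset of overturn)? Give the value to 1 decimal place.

3.2 °C

Neutral buoyancy requires Δρ = 0, i.e. −α(T_deep − T_surf′) + β(S_deep − S_surf) = 0.
T_surf′ = T_deep − (β/α)·ΔS = 2.9 − (8 × 10⁻⁴/1.9 × 10⁻⁴)·(-0.10) = 3.321 °C.
Cooling required: 6.5 − (3.321) = 3.179 °C.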